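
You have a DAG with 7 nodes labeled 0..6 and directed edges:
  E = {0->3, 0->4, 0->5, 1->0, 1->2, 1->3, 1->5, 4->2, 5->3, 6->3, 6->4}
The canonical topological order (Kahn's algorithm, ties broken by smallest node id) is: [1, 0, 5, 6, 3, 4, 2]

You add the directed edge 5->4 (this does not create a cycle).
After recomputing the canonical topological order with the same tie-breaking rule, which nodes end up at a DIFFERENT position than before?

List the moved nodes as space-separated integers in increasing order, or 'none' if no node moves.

Answer: none

Derivation:
Old toposort: [1, 0, 5, 6, 3, 4, 2]
Added edge 5->4
Recompute Kahn (smallest-id tiebreak):
  initial in-degrees: [1, 0, 2, 4, 3, 2, 0]
  ready (indeg=0): [1, 6]
  pop 1: indeg[0]->0; indeg[2]->1; indeg[3]->3; indeg[5]->1 | ready=[0, 6] | order so far=[1]
  pop 0: indeg[3]->2; indeg[4]->2; indeg[5]->0 | ready=[5, 6] | order so far=[1, 0]
  pop 5: indeg[3]->1; indeg[4]->1 | ready=[6] | order so far=[1, 0, 5]
  pop 6: indeg[3]->0; indeg[4]->0 | ready=[3, 4] | order so far=[1, 0, 5, 6]
  pop 3: no out-edges | ready=[4] | order so far=[1, 0, 5, 6, 3]
  pop 4: indeg[2]->0 | ready=[2] | order so far=[1, 0, 5, 6, 3, 4]
  pop 2: no out-edges | ready=[] | order so far=[1, 0, 5, 6, 3, 4, 2]
New canonical toposort: [1, 0, 5, 6, 3, 4, 2]
Compare positions:
  Node 0: index 1 -> 1 (same)
  Node 1: index 0 -> 0 (same)
  Node 2: index 6 -> 6 (same)
  Node 3: index 4 -> 4 (same)
  Node 4: index 5 -> 5 (same)
  Node 5: index 2 -> 2 (same)
  Node 6: index 3 -> 3 (same)
Nodes that changed position: none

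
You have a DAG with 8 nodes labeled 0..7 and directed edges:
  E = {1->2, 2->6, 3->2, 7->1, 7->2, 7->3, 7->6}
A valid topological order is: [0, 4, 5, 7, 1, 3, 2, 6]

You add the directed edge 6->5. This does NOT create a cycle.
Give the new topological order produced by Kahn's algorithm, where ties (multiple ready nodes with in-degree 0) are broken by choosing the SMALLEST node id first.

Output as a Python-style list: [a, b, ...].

Answer: [0, 4, 7, 1, 3, 2, 6, 5]

Derivation:
Old toposort: [0, 4, 5, 7, 1, 3, 2, 6]
Added edge: 6->5
Position of 6 (7) > position of 5 (2). Must reorder: 6 must now come before 5.
Run Kahn's algorithm (break ties by smallest node id):
  initial in-degrees: [0, 1, 3, 1, 0, 1, 2, 0]
  ready (indeg=0): [0, 4, 7]
  pop 0: no out-edges | ready=[4, 7] | order so far=[0]
  pop 4: no out-edges | ready=[7] | order so far=[0, 4]
  pop 7: indeg[1]->0; indeg[2]->2; indeg[3]->0; indeg[6]->1 | ready=[1, 3] | order so far=[0, 4, 7]
  pop 1: indeg[2]->1 | ready=[3] | order so far=[0, 4, 7, 1]
  pop 3: indeg[2]->0 | ready=[2] | order so far=[0, 4, 7, 1, 3]
  pop 2: indeg[6]->0 | ready=[6] | order so far=[0, 4, 7, 1, 3, 2]
  pop 6: indeg[5]->0 | ready=[5] | order so far=[0, 4, 7, 1, 3, 2, 6]
  pop 5: no out-edges | ready=[] | order so far=[0, 4, 7, 1, 3, 2, 6, 5]
  Result: [0, 4, 7, 1, 3, 2, 6, 5]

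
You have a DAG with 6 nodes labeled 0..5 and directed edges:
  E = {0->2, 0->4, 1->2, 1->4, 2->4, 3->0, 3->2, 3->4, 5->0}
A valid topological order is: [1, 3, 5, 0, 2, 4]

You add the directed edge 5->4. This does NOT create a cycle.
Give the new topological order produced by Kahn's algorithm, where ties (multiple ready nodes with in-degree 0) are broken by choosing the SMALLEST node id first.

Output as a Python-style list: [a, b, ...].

Answer: [1, 3, 5, 0, 2, 4]

Derivation:
Old toposort: [1, 3, 5, 0, 2, 4]
Added edge: 5->4
Position of 5 (2) < position of 4 (5). Old order still valid.
Run Kahn's algorithm (break ties by smallest node id):
  initial in-degrees: [2, 0, 3, 0, 5, 0]
  ready (indeg=0): [1, 3, 5]
  pop 1: indeg[2]->2; indeg[4]->4 | ready=[3, 5] | order so far=[1]
  pop 3: indeg[0]->1; indeg[2]->1; indeg[4]->3 | ready=[5] | order so far=[1, 3]
  pop 5: indeg[0]->0; indeg[4]->2 | ready=[0] | order so far=[1, 3, 5]
  pop 0: indeg[2]->0; indeg[4]->1 | ready=[2] | order so far=[1, 3, 5, 0]
  pop 2: indeg[4]->0 | ready=[4] | order so far=[1, 3, 5, 0, 2]
  pop 4: no out-edges | ready=[] | order so far=[1, 3, 5, 0, 2, 4]
  Result: [1, 3, 5, 0, 2, 4]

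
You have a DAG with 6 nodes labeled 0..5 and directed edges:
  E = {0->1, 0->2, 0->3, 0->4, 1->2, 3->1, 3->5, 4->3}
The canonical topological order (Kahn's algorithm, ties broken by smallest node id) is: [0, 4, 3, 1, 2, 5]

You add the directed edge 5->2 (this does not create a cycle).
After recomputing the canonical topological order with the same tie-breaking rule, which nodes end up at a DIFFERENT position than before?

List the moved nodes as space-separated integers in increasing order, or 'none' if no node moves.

Answer: 2 5

Derivation:
Old toposort: [0, 4, 3, 1, 2, 5]
Added edge 5->2
Recompute Kahn (smallest-id tiebreak):
  initial in-degrees: [0, 2, 3, 2, 1, 1]
  ready (indeg=0): [0]
  pop 0: indeg[1]->1; indeg[2]->2; indeg[3]->1; indeg[4]->0 | ready=[4] | order so far=[0]
  pop 4: indeg[3]->0 | ready=[3] | order so far=[0, 4]
  pop 3: indeg[1]->0; indeg[5]->0 | ready=[1, 5] | order so far=[0, 4, 3]
  pop 1: indeg[2]->1 | ready=[5] | order so far=[0, 4, 3, 1]
  pop 5: indeg[2]->0 | ready=[2] | order so far=[0, 4, 3, 1, 5]
  pop 2: no out-edges | ready=[] | order so far=[0, 4, 3, 1, 5, 2]
New canonical toposort: [0, 4, 3, 1, 5, 2]
Compare positions:
  Node 0: index 0 -> 0 (same)
  Node 1: index 3 -> 3 (same)
  Node 2: index 4 -> 5 (moved)
  Node 3: index 2 -> 2 (same)
  Node 4: index 1 -> 1 (same)
  Node 5: index 5 -> 4 (moved)
Nodes that changed position: 2 5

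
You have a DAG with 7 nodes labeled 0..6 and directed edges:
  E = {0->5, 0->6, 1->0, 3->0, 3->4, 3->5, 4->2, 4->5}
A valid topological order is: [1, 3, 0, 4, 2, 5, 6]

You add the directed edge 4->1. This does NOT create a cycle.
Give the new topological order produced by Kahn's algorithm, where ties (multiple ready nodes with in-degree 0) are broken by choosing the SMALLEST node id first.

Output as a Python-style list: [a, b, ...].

Old toposort: [1, 3, 0, 4, 2, 5, 6]
Added edge: 4->1
Position of 4 (3) > position of 1 (0). Must reorder: 4 must now come before 1.
Run Kahn's algorithm (break ties by smallest node id):
  initial in-degrees: [2, 1, 1, 0, 1, 3, 1]
  ready (indeg=0): [3]
  pop 3: indeg[0]->1; indeg[4]->0; indeg[5]->2 | ready=[4] | order so far=[3]
  pop 4: indeg[1]->0; indeg[2]->0; indeg[5]->1 | ready=[1, 2] | order so far=[3, 4]
  pop 1: indeg[0]->0 | ready=[0, 2] | order so far=[3, 4, 1]
  pop 0: indeg[5]->0; indeg[6]->0 | ready=[2, 5, 6] | order so far=[3, 4, 1, 0]
  pop 2: no out-edges | ready=[5, 6] | order so far=[3, 4, 1, 0, 2]
  pop 5: no out-edges | ready=[6] | order so far=[3, 4, 1, 0, 2, 5]
  pop 6: no out-edges | ready=[] | order so far=[3, 4, 1, 0, 2, 5, 6]
  Result: [3, 4, 1, 0, 2, 5, 6]

Answer: [3, 4, 1, 0, 2, 5, 6]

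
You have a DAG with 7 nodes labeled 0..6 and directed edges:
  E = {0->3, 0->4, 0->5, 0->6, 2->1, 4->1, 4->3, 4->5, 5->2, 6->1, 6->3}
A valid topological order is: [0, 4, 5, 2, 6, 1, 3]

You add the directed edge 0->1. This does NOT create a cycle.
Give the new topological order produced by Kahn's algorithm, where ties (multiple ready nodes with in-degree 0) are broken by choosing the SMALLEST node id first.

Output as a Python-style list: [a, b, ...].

Answer: [0, 4, 5, 2, 6, 1, 3]

Derivation:
Old toposort: [0, 4, 5, 2, 6, 1, 3]
Added edge: 0->1
Position of 0 (0) < position of 1 (5). Old order still valid.
Run Kahn's algorithm (break ties by smallest node id):
  initial in-degrees: [0, 4, 1, 3, 1, 2, 1]
  ready (indeg=0): [0]
  pop 0: indeg[1]->3; indeg[3]->2; indeg[4]->0; indeg[5]->1; indeg[6]->0 | ready=[4, 6] | order so far=[0]
  pop 4: indeg[1]->2; indeg[3]->1; indeg[5]->0 | ready=[5, 6] | order so far=[0, 4]
  pop 5: indeg[2]->0 | ready=[2, 6] | order so far=[0, 4, 5]
  pop 2: indeg[1]->1 | ready=[6] | order so far=[0, 4, 5, 2]
  pop 6: indeg[1]->0; indeg[3]->0 | ready=[1, 3] | order so far=[0, 4, 5, 2, 6]
  pop 1: no out-edges | ready=[3] | order so far=[0, 4, 5, 2, 6, 1]
  pop 3: no out-edges | ready=[] | order so far=[0, 4, 5, 2, 6, 1, 3]
  Result: [0, 4, 5, 2, 6, 1, 3]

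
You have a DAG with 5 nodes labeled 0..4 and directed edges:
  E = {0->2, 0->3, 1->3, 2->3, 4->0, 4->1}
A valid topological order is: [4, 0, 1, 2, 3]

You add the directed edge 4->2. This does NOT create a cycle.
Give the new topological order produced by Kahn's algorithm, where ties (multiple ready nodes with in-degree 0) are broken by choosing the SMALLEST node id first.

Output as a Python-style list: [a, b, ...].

Answer: [4, 0, 1, 2, 3]

Derivation:
Old toposort: [4, 0, 1, 2, 3]
Added edge: 4->2
Position of 4 (0) < position of 2 (3). Old order still valid.
Run Kahn's algorithm (break ties by smallest node id):
  initial in-degrees: [1, 1, 2, 3, 0]
  ready (indeg=0): [4]
  pop 4: indeg[0]->0; indeg[1]->0; indeg[2]->1 | ready=[0, 1] | order so far=[4]
  pop 0: indeg[2]->0; indeg[3]->2 | ready=[1, 2] | order so far=[4, 0]
  pop 1: indeg[3]->1 | ready=[2] | order so far=[4, 0, 1]
  pop 2: indeg[3]->0 | ready=[3] | order so far=[4, 0, 1, 2]
  pop 3: no out-edges | ready=[] | order so far=[4, 0, 1, 2, 3]
  Result: [4, 0, 1, 2, 3]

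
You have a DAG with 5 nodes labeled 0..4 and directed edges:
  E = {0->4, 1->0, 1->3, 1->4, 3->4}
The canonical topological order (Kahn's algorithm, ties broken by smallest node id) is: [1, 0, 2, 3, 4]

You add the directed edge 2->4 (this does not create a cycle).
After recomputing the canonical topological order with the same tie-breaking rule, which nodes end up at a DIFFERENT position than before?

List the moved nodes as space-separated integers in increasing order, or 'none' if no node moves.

Old toposort: [1, 0, 2, 3, 4]
Added edge 2->4
Recompute Kahn (smallest-id tiebreak):
  initial in-degrees: [1, 0, 0, 1, 4]
  ready (indeg=0): [1, 2]
  pop 1: indeg[0]->0; indeg[3]->0; indeg[4]->3 | ready=[0, 2, 3] | order so far=[1]
  pop 0: indeg[4]->2 | ready=[2, 3] | order so far=[1, 0]
  pop 2: indeg[4]->1 | ready=[3] | order so far=[1, 0, 2]
  pop 3: indeg[4]->0 | ready=[4] | order so far=[1, 0, 2, 3]
  pop 4: no out-edges | ready=[] | order so far=[1, 0, 2, 3, 4]
New canonical toposort: [1, 0, 2, 3, 4]
Compare positions:
  Node 0: index 1 -> 1 (same)
  Node 1: index 0 -> 0 (same)
  Node 2: index 2 -> 2 (same)
  Node 3: index 3 -> 3 (same)
  Node 4: index 4 -> 4 (same)
Nodes that changed position: none

Answer: none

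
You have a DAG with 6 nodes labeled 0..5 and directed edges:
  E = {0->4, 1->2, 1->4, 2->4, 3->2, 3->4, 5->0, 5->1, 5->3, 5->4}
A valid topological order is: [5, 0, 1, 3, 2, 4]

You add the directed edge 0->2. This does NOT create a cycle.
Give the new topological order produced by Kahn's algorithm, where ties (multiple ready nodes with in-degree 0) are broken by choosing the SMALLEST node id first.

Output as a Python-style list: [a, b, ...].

Answer: [5, 0, 1, 3, 2, 4]

Derivation:
Old toposort: [5, 0, 1, 3, 2, 4]
Added edge: 0->2
Position of 0 (1) < position of 2 (4). Old order still valid.
Run Kahn's algorithm (break ties by smallest node id):
  initial in-degrees: [1, 1, 3, 1, 5, 0]
  ready (indeg=0): [5]
  pop 5: indeg[0]->0; indeg[1]->0; indeg[3]->0; indeg[4]->4 | ready=[0, 1, 3] | order so far=[5]
  pop 0: indeg[2]->2; indeg[4]->3 | ready=[1, 3] | order so far=[5, 0]
  pop 1: indeg[2]->1; indeg[4]->2 | ready=[3] | order so far=[5, 0, 1]
  pop 3: indeg[2]->0; indeg[4]->1 | ready=[2] | order so far=[5, 0, 1, 3]
  pop 2: indeg[4]->0 | ready=[4] | order so far=[5, 0, 1, 3, 2]
  pop 4: no out-edges | ready=[] | order so far=[5, 0, 1, 3, 2, 4]
  Result: [5, 0, 1, 3, 2, 4]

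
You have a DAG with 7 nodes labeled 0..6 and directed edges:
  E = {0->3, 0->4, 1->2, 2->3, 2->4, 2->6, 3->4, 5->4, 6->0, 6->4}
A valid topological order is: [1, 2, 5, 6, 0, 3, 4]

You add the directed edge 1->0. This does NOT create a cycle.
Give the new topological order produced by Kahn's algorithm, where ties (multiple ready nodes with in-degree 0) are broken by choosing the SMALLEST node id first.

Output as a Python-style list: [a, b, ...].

Old toposort: [1, 2, 5, 6, 0, 3, 4]
Added edge: 1->0
Position of 1 (0) < position of 0 (4). Old order still valid.
Run Kahn's algorithm (break ties by smallest node id):
  initial in-degrees: [2, 0, 1, 2, 5, 0, 1]
  ready (indeg=0): [1, 5]
  pop 1: indeg[0]->1; indeg[2]->0 | ready=[2, 5] | order so far=[1]
  pop 2: indeg[3]->1; indeg[4]->4; indeg[6]->0 | ready=[5, 6] | order so far=[1, 2]
  pop 5: indeg[4]->3 | ready=[6] | order so far=[1, 2, 5]
  pop 6: indeg[0]->0; indeg[4]->2 | ready=[0] | order so far=[1, 2, 5, 6]
  pop 0: indeg[3]->0; indeg[4]->1 | ready=[3] | order so far=[1, 2, 5, 6, 0]
  pop 3: indeg[4]->0 | ready=[4] | order so far=[1, 2, 5, 6, 0, 3]
  pop 4: no out-edges | ready=[] | order so far=[1, 2, 5, 6, 0, 3, 4]
  Result: [1, 2, 5, 6, 0, 3, 4]

Answer: [1, 2, 5, 6, 0, 3, 4]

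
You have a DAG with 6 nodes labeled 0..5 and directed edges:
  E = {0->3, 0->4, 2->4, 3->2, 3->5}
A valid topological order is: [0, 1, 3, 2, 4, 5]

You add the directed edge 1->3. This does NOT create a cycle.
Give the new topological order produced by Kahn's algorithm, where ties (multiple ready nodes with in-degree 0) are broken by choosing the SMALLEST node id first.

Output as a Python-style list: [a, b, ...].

Old toposort: [0, 1, 3, 2, 4, 5]
Added edge: 1->3
Position of 1 (1) < position of 3 (2). Old order still valid.
Run Kahn's algorithm (break ties by smallest node id):
  initial in-degrees: [0, 0, 1, 2, 2, 1]
  ready (indeg=0): [0, 1]
  pop 0: indeg[3]->1; indeg[4]->1 | ready=[1] | order so far=[0]
  pop 1: indeg[3]->0 | ready=[3] | order so far=[0, 1]
  pop 3: indeg[2]->0; indeg[5]->0 | ready=[2, 5] | order so far=[0, 1, 3]
  pop 2: indeg[4]->0 | ready=[4, 5] | order so far=[0, 1, 3, 2]
  pop 4: no out-edges | ready=[5] | order so far=[0, 1, 3, 2, 4]
  pop 5: no out-edges | ready=[] | order so far=[0, 1, 3, 2, 4, 5]
  Result: [0, 1, 3, 2, 4, 5]

Answer: [0, 1, 3, 2, 4, 5]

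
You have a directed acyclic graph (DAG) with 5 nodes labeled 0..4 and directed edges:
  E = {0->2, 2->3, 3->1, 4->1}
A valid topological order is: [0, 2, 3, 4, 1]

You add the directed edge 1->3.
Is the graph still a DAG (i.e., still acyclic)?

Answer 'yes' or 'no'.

Given toposort: [0, 2, 3, 4, 1]
Position of 1: index 4; position of 3: index 2
New edge 1->3: backward (u after v in old order)
Backward edge: old toposort is now invalid. Check if this creates a cycle.
Does 3 already reach 1? Reachable from 3: [1, 3]. YES -> cycle!
Still a DAG? no

Answer: no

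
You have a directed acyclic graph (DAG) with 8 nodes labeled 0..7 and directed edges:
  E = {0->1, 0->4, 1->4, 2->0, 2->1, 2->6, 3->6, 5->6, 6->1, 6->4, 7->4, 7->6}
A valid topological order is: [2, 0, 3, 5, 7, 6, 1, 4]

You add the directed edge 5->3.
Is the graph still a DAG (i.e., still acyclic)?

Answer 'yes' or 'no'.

Answer: yes

Derivation:
Given toposort: [2, 0, 3, 5, 7, 6, 1, 4]
Position of 5: index 3; position of 3: index 2
New edge 5->3: backward (u after v in old order)
Backward edge: old toposort is now invalid. Check if this creates a cycle.
Does 3 already reach 5? Reachable from 3: [1, 3, 4, 6]. NO -> still a DAG (reorder needed).
Still a DAG? yes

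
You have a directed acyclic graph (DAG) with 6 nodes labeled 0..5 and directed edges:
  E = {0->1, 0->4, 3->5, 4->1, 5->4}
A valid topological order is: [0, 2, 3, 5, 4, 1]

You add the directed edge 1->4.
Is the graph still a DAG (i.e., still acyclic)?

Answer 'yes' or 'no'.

Given toposort: [0, 2, 3, 5, 4, 1]
Position of 1: index 5; position of 4: index 4
New edge 1->4: backward (u after v in old order)
Backward edge: old toposort is now invalid. Check if this creates a cycle.
Does 4 already reach 1? Reachable from 4: [1, 4]. YES -> cycle!
Still a DAG? no

Answer: no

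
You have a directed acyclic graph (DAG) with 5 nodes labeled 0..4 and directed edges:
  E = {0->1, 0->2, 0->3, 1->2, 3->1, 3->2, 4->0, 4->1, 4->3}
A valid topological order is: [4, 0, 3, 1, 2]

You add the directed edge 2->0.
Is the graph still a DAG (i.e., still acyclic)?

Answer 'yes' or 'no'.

Given toposort: [4, 0, 3, 1, 2]
Position of 2: index 4; position of 0: index 1
New edge 2->0: backward (u after v in old order)
Backward edge: old toposort is now invalid. Check if this creates a cycle.
Does 0 already reach 2? Reachable from 0: [0, 1, 2, 3]. YES -> cycle!
Still a DAG? no

Answer: no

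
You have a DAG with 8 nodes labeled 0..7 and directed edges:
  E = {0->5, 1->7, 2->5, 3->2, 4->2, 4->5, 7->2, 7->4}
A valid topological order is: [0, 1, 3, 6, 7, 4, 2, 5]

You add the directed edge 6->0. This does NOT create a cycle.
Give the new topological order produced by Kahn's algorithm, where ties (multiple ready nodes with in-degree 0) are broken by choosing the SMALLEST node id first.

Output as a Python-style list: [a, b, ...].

Old toposort: [0, 1, 3, 6, 7, 4, 2, 5]
Added edge: 6->0
Position of 6 (3) > position of 0 (0). Must reorder: 6 must now come before 0.
Run Kahn's algorithm (break ties by smallest node id):
  initial in-degrees: [1, 0, 3, 0, 1, 3, 0, 1]
  ready (indeg=0): [1, 3, 6]
  pop 1: indeg[7]->0 | ready=[3, 6, 7] | order so far=[1]
  pop 3: indeg[2]->2 | ready=[6, 7] | order so far=[1, 3]
  pop 6: indeg[0]->0 | ready=[0, 7] | order so far=[1, 3, 6]
  pop 0: indeg[5]->2 | ready=[7] | order so far=[1, 3, 6, 0]
  pop 7: indeg[2]->1; indeg[4]->0 | ready=[4] | order so far=[1, 3, 6, 0, 7]
  pop 4: indeg[2]->0; indeg[5]->1 | ready=[2] | order so far=[1, 3, 6, 0, 7, 4]
  pop 2: indeg[5]->0 | ready=[5] | order so far=[1, 3, 6, 0, 7, 4, 2]
  pop 5: no out-edges | ready=[] | order so far=[1, 3, 6, 0, 7, 4, 2, 5]
  Result: [1, 3, 6, 0, 7, 4, 2, 5]

Answer: [1, 3, 6, 0, 7, 4, 2, 5]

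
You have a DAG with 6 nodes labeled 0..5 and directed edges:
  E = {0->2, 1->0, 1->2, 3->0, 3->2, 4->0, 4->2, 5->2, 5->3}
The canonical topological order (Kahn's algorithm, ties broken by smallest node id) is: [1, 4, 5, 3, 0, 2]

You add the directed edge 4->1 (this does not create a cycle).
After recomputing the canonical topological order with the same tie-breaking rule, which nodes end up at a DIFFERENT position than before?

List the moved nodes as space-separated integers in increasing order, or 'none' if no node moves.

Old toposort: [1, 4, 5, 3, 0, 2]
Added edge 4->1
Recompute Kahn (smallest-id tiebreak):
  initial in-degrees: [3, 1, 5, 1, 0, 0]
  ready (indeg=0): [4, 5]
  pop 4: indeg[0]->2; indeg[1]->0; indeg[2]->4 | ready=[1, 5] | order so far=[4]
  pop 1: indeg[0]->1; indeg[2]->3 | ready=[5] | order so far=[4, 1]
  pop 5: indeg[2]->2; indeg[3]->0 | ready=[3] | order so far=[4, 1, 5]
  pop 3: indeg[0]->0; indeg[2]->1 | ready=[0] | order so far=[4, 1, 5, 3]
  pop 0: indeg[2]->0 | ready=[2] | order so far=[4, 1, 5, 3, 0]
  pop 2: no out-edges | ready=[] | order so far=[4, 1, 5, 3, 0, 2]
New canonical toposort: [4, 1, 5, 3, 0, 2]
Compare positions:
  Node 0: index 4 -> 4 (same)
  Node 1: index 0 -> 1 (moved)
  Node 2: index 5 -> 5 (same)
  Node 3: index 3 -> 3 (same)
  Node 4: index 1 -> 0 (moved)
  Node 5: index 2 -> 2 (same)
Nodes that changed position: 1 4

Answer: 1 4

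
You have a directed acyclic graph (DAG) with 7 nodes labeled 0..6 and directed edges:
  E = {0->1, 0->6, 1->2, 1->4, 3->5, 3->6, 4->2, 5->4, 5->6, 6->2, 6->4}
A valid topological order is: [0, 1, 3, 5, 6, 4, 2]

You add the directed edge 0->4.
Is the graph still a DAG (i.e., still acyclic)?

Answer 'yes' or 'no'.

Given toposort: [0, 1, 3, 5, 6, 4, 2]
Position of 0: index 0; position of 4: index 5
New edge 0->4: forward
Forward edge: respects the existing order. Still a DAG, same toposort still valid.
Still a DAG? yes

Answer: yes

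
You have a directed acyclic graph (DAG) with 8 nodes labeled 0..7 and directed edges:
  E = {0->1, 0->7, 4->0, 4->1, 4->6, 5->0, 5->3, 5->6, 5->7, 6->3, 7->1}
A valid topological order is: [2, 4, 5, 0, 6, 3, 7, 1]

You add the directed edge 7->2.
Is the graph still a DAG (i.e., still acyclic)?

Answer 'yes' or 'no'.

Answer: yes

Derivation:
Given toposort: [2, 4, 5, 0, 6, 3, 7, 1]
Position of 7: index 6; position of 2: index 0
New edge 7->2: backward (u after v in old order)
Backward edge: old toposort is now invalid. Check if this creates a cycle.
Does 2 already reach 7? Reachable from 2: [2]. NO -> still a DAG (reorder needed).
Still a DAG? yes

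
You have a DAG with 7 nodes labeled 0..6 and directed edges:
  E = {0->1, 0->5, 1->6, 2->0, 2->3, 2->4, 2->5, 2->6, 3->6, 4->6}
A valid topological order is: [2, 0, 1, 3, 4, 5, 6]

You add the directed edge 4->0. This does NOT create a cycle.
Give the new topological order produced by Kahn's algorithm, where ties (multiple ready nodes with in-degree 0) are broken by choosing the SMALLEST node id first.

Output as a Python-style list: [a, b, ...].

Old toposort: [2, 0, 1, 3, 4, 5, 6]
Added edge: 4->0
Position of 4 (4) > position of 0 (1). Must reorder: 4 must now come before 0.
Run Kahn's algorithm (break ties by smallest node id):
  initial in-degrees: [2, 1, 0, 1, 1, 2, 4]
  ready (indeg=0): [2]
  pop 2: indeg[0]->1; indeg[3]->0; indeg[4]->0; indeg[5]->1; indeg[6]->3 | ready=[3, 4] | order so far=[2]
  pop 3: indeg[6]->2 | ready=[4] | order so far=[2, 3]
  pop 4: indeg[0]->0; indeg[6]->1 | ready=[0] | order so far=[2, 3, 4]
  pop 0: indeg[1]->0; indeg[5]->0 | ready=[1, 5] | order so far=[2, 3, 4, 0]
  pop 1: indeg[6]->0 | ready=[5, 6] | order so far=[2, 3, 4, 0, 1]
  pop 5: no out-edges | ready=[6] | order so far=[2, 3, 4, 0, 1, 5]
  pop 6: no out-edges | ready=[] | order so far=[2, 3, 4, 0, 1, 5, 6]
  Result: [2, 3, 4, 0, 1, 5, 6]

Answer: [2, 3, 4, 0, 1, 5, 6]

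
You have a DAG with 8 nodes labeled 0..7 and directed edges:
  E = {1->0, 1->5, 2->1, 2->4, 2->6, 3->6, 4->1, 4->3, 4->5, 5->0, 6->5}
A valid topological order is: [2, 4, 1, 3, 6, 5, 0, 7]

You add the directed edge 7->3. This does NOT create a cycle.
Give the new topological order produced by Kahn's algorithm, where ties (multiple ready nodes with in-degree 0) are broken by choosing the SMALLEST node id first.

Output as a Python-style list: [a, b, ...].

Old toposort: [2, 4, 1, 3, 6, 5, 0, 7]
Added edge: 7->3
Position of 7 (7) > position of 3 (3). Must reorder: 7 must now come before 3.
Run Kahn's algorithm (break ties by smallest node id):
  initial in-degrees: [2, 2, 0, 2, 1, 3, 2, 0]
  ready (indeg=0): [2, 7]
  pop 2: indeg[1]->1; indeg[4]->0; indeg[6]->1 | ready=[4, 7] | order so far=[2]
  pop 4: indeg[1]->0; indeg[3]->1; indeg[5]->2 | ready=[1, 7] | order so far=[2, 4]
  pop 1: indeg[0]->1; indeg[5]->1 | ready=[7] | order so far=[2, 4, 1]
  pop 7: indeg[3]->0 | ready=[3] | order so far=[2, 4, 1, 7]
  pop 3: indeg[6]->0 | ready=[6] | order so far=[2, 4, 1, 7, 3]
  pop 6: indeg[5]->0 | ready=[5] | order so far=[2, 4, 1, 7, 3, 6]
  pop 5: indeg[0]->0 | ready=[0] | order so far=[2, 4, 1, 7, 3, 6, 5]
  pop 0: no out-edges | ready=[] | order so far=[2, 4, 1, 7, 3, 6, 5, 0]
  Result: [2, 4, 1, 7, 3, 6, 5, 0]

Answer: [2, 4, 1, 7, 3, 6, 5, 0]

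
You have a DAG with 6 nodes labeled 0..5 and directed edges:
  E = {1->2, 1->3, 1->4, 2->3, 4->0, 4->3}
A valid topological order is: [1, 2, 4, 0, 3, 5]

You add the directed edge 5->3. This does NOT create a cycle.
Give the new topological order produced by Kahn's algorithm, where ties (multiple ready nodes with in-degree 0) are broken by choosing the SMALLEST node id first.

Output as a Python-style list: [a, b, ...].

Answer: [1, 2, 4, 0, 5, 3]

Derivation:
Old toposort: [1, 2, 4, 0, 3, 5]
Added edge: 5->3
Position of 5 (5) > position of 3 (4). Must reorder: 5 must now come before 3.
Run Kahn's algorithm (break ties by smallest node id):
  initial in-degrees: [1, 0, 1, 4, 1, 0]
  ready (indeg=0): [1, 5]
  pop 1: indeg[2]->0; indeg[3]->3; indeg[4]->0 | ready=[2, 4, 5] | order so far=[1]
  pop 2: indeg[3]->2 | ready=[4, 5] | order so far=[1, 2]
  pop 4: indeg[0]->0; indeg[3]->1 | ready=[0, 5] | order so far=[1, 2, 4]
  pop 0: no out-edges | ready=[5] | order so far=[1, 2, 4, 0]
  pop 5: indeg[3]->0 | ready=[3] | order so far=[1, 2, 4, 0, 5]
  pop 3: no out-edges | ready=[] | order so far=[1, 2, 4, 0, 5, 3]
  Result: [1, 2, 4, 0, 5, 3]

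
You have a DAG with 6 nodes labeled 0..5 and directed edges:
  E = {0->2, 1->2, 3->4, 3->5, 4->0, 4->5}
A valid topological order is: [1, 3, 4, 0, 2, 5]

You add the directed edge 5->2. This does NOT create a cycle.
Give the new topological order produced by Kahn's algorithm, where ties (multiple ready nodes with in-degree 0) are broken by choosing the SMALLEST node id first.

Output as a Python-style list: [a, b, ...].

Answer: [1, 3, 4, 0, 5, 2]

Derivation:
Old toposort: [1, 3, 4, 0, 2, 5]
Added edge: 5->2
Position of 5 (5) > position of 2 (4). Must reorder: 5 must now come before 2.
Run Kahn's algorithm (break ties by smallest node id):
  initial in-degrees: [1, 0, 3, 0, 1, 2]
  ready (indeg=0): [1, 3]
  pop 1: indeg[2]->2 | ready=[3] | order so far=[1]
  pop 3: indeg[4]->0; indeg[5]->1 | ready=[4] | order so far=[1, 3]
  pop 4: indeg[0]->0; indeg[5]->0 | ready=[0, 5] | order so far=[1, 3, 4]
  pop 0: indeg[2]->1 | ready=[5] | order so far=[1, 3, 4, 0]
  pop 5: indeg[2]->0 | ready=[2] | order so far=[1, 3, 4, 0, 5]
  pop 2: no out-edges | ready=[] | order so far=[1, 3, 4, 0, 5, 2]
  Result: [1, 3, 4, 0, 5, 2]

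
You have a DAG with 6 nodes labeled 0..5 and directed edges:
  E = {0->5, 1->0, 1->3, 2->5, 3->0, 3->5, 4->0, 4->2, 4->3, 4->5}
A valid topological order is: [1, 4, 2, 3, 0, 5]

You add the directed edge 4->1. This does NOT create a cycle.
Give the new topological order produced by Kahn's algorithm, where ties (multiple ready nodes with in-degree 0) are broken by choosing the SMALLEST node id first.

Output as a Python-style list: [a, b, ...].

Answer: [4, 1, 2, 3, 0, 5]

Derivation:
Old toposort: [1, 4, 2, 3, 0, 5]
Added edge: 4->1
Position of 4 (1) > position of 1 (0). Must reorder: 4 must now come before 1.
Run Kahn's algorithm (break ties by smallest node id):
  initial in-degrees: [3, 1, 1, 2, 0, 4]
  ready (indeg=0): [4]
  pop 4: indeg[0]->2; indeg[1]->0; indeg[2]->0; indeg[3]->1; indeg[5]->3 | ready=[1, 2] | order so far=[4]
  pop 1: indeg[0]->1; indeg[3]->0 | ready=[2, 3] | order so far=[4, 1]
  pop 2: indeg[5]->2 | ready=[3] | order so far=[4, 1, 2]
  pop 3: indeg[0]->0; indeg[5]->1 | ready=[0] | order so far=[4, 1, 2, 3]
  pop 0: indeg[5]->0 | ready=[5] | order so far=[4, 1, 2, 3, 0]
  pop 5: no out-edges | ready=[] | order so far=[4, 1, 2, 3, 0, 5]
  Result: [4, 1, 2, 3, 0, 5]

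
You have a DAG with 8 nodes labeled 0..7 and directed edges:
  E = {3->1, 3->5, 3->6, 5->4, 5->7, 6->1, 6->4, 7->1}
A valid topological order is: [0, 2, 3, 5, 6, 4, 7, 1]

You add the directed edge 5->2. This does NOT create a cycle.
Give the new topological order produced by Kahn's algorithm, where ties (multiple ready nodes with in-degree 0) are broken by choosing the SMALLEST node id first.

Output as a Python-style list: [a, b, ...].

Old toposort: [0, 2, 3, 5, 6, 4, 7, 1]
Added edge: 5->2
Position of 5 (3) > position of 2 (1). Must reorder: 5 must now come before 2.
Run Kahn's algorithm (break ties by smallest node id):
  initial in-degrees: [0, 3, 1, 0, 2, 1, 1, 1]
  ready (indeg=0): [0, 3]
  pop 0: no out-edges | ready=[3] | order so far=[0]
  pop 3: indeg[1]->2; indeg[5]->0; indeg[6]->0 | ready=[5, 6] | order so far=[0, 3]
  pop 5: indeg[2]->0; indeg[4]->1; indeg[7]->0 | ready=[2, 6, 7] | order so far=[0, 3, 5]
  pop 2: no out-edges | ready=[6, 7] | order so far=[0, 3, 5, 2]
  pop 6: indeg[1]->1; indeg[4]->0 | ready=[4, 7] | order so far=[0, 3, 5, 2, 6]
  pop 4: no out-edges | ready=[7] | order so far=[0, 3, 5, 2, 6, 4]
  pop 7: indeg[1]->0 | ready=[1] | order so far=[0, 3, 5, 2, 6, 4, 7]
  pop 1: no out-edges | ready=[] | order so far=[0, 3, 5, 2, 6, 4, 7, 1]
  Result: [0, 3, 5, 2, 6, 4, 7, 1]

Answer: [0, 3, 5, 2, 6, 4, 7, 1]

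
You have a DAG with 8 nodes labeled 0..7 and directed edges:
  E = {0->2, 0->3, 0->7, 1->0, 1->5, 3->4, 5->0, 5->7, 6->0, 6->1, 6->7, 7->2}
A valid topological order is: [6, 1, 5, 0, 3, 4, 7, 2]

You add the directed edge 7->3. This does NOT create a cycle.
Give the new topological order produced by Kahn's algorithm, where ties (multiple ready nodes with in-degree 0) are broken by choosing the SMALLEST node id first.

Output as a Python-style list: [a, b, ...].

Answer: [6, 1, 5, 0, 7, 2, 3, 4]

Derivation:
Old toposort: [6, 1, 5, 0, 3, 4, 7, 2]
Added edge: 7->3
Position of 7 (6) > position of 3 (4). Must reorder: 7 must now come before 3.
Run Kahn's algorithm (break ties by smallest node id):
  initial in-degrees: [3, 1, 2, 2, 1, 1, 0, 3]
  ready (indeg=0): [6]
  pop 6: indeg[0]->2; indeg[1]->0; indeg[7]->2 | ready=[1] | order so far=[6]
  pop 1: indeg[0]->1; indeg[5]->0 | ready=[5] | order so far=[6, 1]
  pop 5: indeg[0]->0; indeg[7]->1 | ready=[0] | order so far=[6, 1, 5]
  pop 0: indeg[2]->1; indeg[3]->1; indeg[7]->0 | ready=[7] | order so far=[6, 1, 5, 0]
  pop 7: indeg[2]->0; indeg[3]->0 | ready=[2, 3] | order so far=[6, 1, 5, 0, 7]
  pop 2: no out-edges | ready=[3] | order so far=[6, 1, 5, 0, 7, 2]
  pop 3: indeg[4]->0 | ready=[4] | order so far=[6, 1, 5, 0, 7, 2, 3]
  pop 4: no out-edges | ready=[] | order so far=[6, 1, 5, 0, 7, 2, 3, 4]
  Result: [6, 1, 5, 0, 7, 2, 3, 4]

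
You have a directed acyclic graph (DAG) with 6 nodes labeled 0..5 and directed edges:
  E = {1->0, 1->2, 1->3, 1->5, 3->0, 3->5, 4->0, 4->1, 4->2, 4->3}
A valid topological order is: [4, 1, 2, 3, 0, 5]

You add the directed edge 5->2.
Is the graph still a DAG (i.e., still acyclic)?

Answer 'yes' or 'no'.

Given toposort: [4, 1, 2, 3, 0, 5]
Position of 5: index 5; position of 2: index 2
New edge 5->2: backward (u after v in old order)
Backward edge: old toposort is now invalid. Check if this creates a cycle.
Does 2 already reach 5? Reachable from 2: [2]. NO -> still a DAG (reorder needed).
Still a DAG? yes

Answer: yes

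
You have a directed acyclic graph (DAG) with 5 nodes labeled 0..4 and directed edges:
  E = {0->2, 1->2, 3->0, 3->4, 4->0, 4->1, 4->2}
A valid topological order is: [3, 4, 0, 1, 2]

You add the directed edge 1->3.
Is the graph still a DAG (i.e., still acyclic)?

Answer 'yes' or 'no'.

Answer: no

Derivation:
Given toposort: [3, 4, 0, 1, 2]
Position of 1: index 3; position of 3: index 0
New edge 1->3: backward (u after v in old order)
Backward edge: old toposort is now invalid. Check if this creates a cycle.
Does 3 already reach 1? Reachable from 3: [0, 1, 2, 3, 4]. YES -> cycle!
Still a DAG? no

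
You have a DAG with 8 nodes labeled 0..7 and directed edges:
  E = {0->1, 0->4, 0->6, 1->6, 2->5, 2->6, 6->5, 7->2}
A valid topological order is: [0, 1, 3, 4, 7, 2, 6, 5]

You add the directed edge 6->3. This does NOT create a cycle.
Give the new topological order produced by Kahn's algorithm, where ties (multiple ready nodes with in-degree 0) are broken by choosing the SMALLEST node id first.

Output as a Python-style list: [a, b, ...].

Answer: [0, 1, 4, 7, 2, 6, 3, 5]

Derivation:
Old toposort: [0, 1, 3, 4, 7, 2, 6, 5]
Added edge: 6->3
Position of 6 (6) > position of 3 (2). Must reorder: 6 must now come before 3.
Run Kahn's algorithm (break ties by smallest node id):
  initial in-degrees: [0, 1, 1, 1, 1, 2, 3, 0]
  ready (indeg=0): [0, 7]
  pop 0: indeg[1]->0; indeg[4]->0; indeg[6]->2 | ready=[1, 4, 7] | order so far=[0]
  pop 1: indeg[6]->1 | ready=[4, 7] | order so far=[0, 1]
  pop 4: no out-edges | ready=[7] | order so far=[0, 1, 4]
  pop 7: indeg[2]->0 | ready=[2] | order so far=[0, 1, 4, 7]
  pop 2: indeg[5]->1; indeg[6]->0 | ready=[6] | order so far=[0, 1, 4, 7, 2]
  pop 6: indeg[3]->0; indeg[5]->0 | ready=[3, 5] | order so far=[0, 1, 4, 7, 2, 6]
  pop 3: no out-edges | ready=[5] | order so far=[0, 1, 4, 7, 2, 6, 3]
  pop 5: no out-edges | ready=[] | order so far=[0, 1, 4, 7, 2, 6, 3, 5]
  Result: [0, 1, 4, 7, 2, 6, 3, 5]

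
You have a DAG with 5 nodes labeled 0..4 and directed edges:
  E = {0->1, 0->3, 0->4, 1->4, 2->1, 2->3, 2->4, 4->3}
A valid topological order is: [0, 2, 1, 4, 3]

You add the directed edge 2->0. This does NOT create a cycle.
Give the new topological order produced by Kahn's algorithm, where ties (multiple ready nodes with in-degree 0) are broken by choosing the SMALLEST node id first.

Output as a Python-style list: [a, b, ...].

Old toposort: [0, 2, 1, 4, 3]
Added edge: 2->0
Position of 2 (1) > position of 0 (0). Must reorder: 2 must now come before 0.
Run Kahn's algorithm (break ties by smallest node id):
  initial in-degrees: [1, 2, 0, 3, 3]
  ready (indeg=0): [2]
  pop 2: indeg[0]->0; indeg[1]->1; indeg[3]->2; indeg[4]->2 | ready=[0] | order so far=[2]
  pop 0: indeg[1]->0; indeg[3]->1; indeg[4]->1 | ready=[1] | order so far=[2, 0]
  pop 1: indeg[4]->0 | ready=[4] | order so far=[2, 0, 1]
  pop 4: indeg[3]->0 | ready=[3] | order so far=[2, 0, 1, 4]
  pop 3: no out-edges | ready=[] | order so far=[2, 0, 1, 4, 3]
  Result: [2, 0, 1, 4, 3]

Answer: [2, 0, 1, 4, 3]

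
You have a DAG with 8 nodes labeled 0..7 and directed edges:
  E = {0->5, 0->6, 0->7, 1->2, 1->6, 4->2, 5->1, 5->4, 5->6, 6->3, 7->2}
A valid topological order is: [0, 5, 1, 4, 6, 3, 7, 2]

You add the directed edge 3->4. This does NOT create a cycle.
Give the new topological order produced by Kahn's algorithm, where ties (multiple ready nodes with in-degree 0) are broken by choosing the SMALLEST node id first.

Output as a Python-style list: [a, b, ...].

Old toposort: [0, 5, 1, 4, 6, 3, 7, 2]
Added edge: 3->4
Position of 3 (5) > position of 4 (3). Must reorder: 3 must now come before 4.
Run Kahn's algorithm (break ties by smallest node id):
  initial in-degrees: [0, 1, 3, 1, 2, 1, 3, 1]
  ready (indeg=0): [0]
  pop 0: indeg[5]->0; indeg[6]->2; indeg[7]->0 | ready=[5, 7] | order so far=[0]
  pop 5: indeg[1]->0; indeg[4]->1; indeg[6]->1 | ready=[1, 7] | order so far=[0, 5]
  pop 1: indeg[2]->2; indeg[6]->0 | ready=[6, 7] | order so far=[0, 5, 1]
  pop 6: indeg[3]->0 | ready=[3, 7] | order so far=[0, 5, 1, 6]
  pop 3: indeg[4]->0 | ready=[4, 7] | order so far=[0, 5, 1, 6, 3]
  pop 4: indeg[2]->1 | ready=[7] | order so far=[0, 5, 1, 6, 3, 4]
  pop 7: indeg[2]->0 | ready=[2] | order so far=[0, 5, 1, 6, 3, 4, 7]
  pop 2: no out-edges | ready=[] | order so far=[0, 5, 1, 6, 3, 4, 7, 2]
  Result: [0, 5, 1, 6, 3, 4, 7, 2]

Answer: [0, 5, 1, 6, 3, 4, 7, 2]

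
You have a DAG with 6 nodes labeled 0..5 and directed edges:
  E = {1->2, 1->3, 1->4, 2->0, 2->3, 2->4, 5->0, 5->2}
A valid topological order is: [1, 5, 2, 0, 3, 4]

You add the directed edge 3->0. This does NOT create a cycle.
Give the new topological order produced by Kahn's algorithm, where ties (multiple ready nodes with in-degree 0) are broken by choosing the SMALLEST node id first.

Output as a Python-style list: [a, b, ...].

Old toposort: [1, 5, 2, 0, 3, 4]
Added edge: 3->0
Position of 3 (4) > position of 0 (3). Must reorder: 3 must now come before 0.
Run Kahn's algorithm (break ties by smallest node id):
  initial in-degrees: [3, 0, 2, 2, 2, 0]
  ready (indeg=0): [1, 5]
  pop 1: indeg[2]->1; indeg[3]->1; indeg[4]->1 | ready=[5] | order so far=[1]
  pop 5: indeg[0]->2; indeg[2]->0 | ready=[2] | order so far=[1, 5]
  pop 2: indeg[0]->1; indeg[3]->0; indeg[4]->0 | ready=[3, 4] | order so far=[1, 5, 2]
  pop 3: indeg[0]->0 | ready=[0, 4] | order so far=[1, 5, 2, 3]
  pop 0: no out-edges | ready=[4] | order so far=[1, 5, 2, 3, 0]
  pop 4: no out-edges | ready=[] | order so far=[1, 5, 2, 3, 0, 4]
  Result: [1, 5, 2, 3, 0, 4]

Answer: [1, 5, 2, 3, 0, 4]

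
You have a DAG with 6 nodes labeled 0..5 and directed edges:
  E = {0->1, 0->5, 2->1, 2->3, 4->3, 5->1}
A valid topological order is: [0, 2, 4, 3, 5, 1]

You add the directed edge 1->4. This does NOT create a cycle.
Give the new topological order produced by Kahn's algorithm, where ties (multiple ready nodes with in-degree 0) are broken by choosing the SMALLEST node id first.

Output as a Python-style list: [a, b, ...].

Answer: [0, 2, 5, 1, 4, 3]

Derivation:
Old toposort: [0, 2, 4, 3, 5, 1]
Added edge: 1->4
Position of 1 (5) > position of 4 (2). Must reorder: 1 must now come before 4.
Run Kahn's algorithm (break ties by smallest node id):
  initial in-degrees: [0, 3, 0, 2, 1, 1]
  ready (indeg=0): [0, 2]
  pop 0: indeg[1]->2; indeg[5]->0 | ready=[2, 5] | order so far=[0]
  pop 2: indeg[1]->1; indeg[3]->1 | ready=[5] | order so far=[0, 2]
  pop 5: indeg[1]->0 | ready=[1] | order so far=[0, 2, 5]
  pop 1: indeg[4]->0 | ready=[4] | order so far=[0, 2, 5, 1]
  pop 4: indeg[3]->0 | ready=[3] | order so far=[0, 2, 5, 1, 4]
  pop 3: no out-edges | ready=[] | order so far=[0, 2, 5, 1, 4, 3]
  Result: [0, 2, 5, 1, 4, 3]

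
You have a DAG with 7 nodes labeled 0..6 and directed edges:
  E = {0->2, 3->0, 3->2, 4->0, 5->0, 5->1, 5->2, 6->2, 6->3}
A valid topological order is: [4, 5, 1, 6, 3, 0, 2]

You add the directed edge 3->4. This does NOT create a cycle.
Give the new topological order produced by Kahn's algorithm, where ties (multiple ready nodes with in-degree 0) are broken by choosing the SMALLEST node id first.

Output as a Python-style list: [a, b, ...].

Old toposort: [4, 5, 1, 6, 3, 0, 2]
Added edge: 3->4
Position of 3 (4) > position of 4 (0). Must reorder: 3 must now come before 4.
Run Kahn's algorithm (break ties by smallest node id):
  initial in-degrees: [3, 1, 4, 1, 1, 0, 0]
  ready (indeg=0): [5, 6]
  pop 5: indeg[0]->2; indeg[1]->0; indeg[2]->3 | ready=[1, 6] | order so far=[5]
  pop 1: no out-edges | ready=[6] | order so far=[5, 1]
  pop 6: indeg[2]->2; indeg[3]->0 | ready=[3] | order so far=[5, 1, 6]
  pop 3: indeg[0]->1; indeg[2]->1; indeg[4]->0 | ready=[4] | order so far=[5, 1, 6, 3]
  pop 4: indeg[0]->0 | ready=[0] | order so far=[5, 1, 6, 3, 4]
  pop 0: indeg[2]->0 | ready=[2] | order so far=[5, 1, 6, 3, 4, 0]
  pop 2: no out-edges | ready=[] | order so far=[5, 1, 6, 3, 4, 0, 2]
  Result: [5, 1, 6, 3, 4, 0, 2]

Answer: [5, 1, 6, 3, 4, 0, 2]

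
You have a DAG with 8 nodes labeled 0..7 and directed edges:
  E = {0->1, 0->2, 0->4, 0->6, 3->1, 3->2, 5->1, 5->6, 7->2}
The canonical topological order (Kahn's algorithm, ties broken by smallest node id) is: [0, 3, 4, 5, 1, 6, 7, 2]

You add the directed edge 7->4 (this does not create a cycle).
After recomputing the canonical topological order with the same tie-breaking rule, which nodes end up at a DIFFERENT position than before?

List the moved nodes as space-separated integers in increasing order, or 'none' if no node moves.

Answer: 1 2 4 5 6 7

Derivation:
Old toposort: [0, 3, 4, 5, 1, 6, 7, 2]
Added edge 7->4
Recompute Kahn (smallest-id tiebreak):
  initial in-degrees: [0, 3, 3, 0, 2, 0, 2, 0]
  ready (indeg=0): [0, 3, 5, 7]
  pop 0: indeg[1]->2; indeg[2]->2; indeg[4]->1; indeg[6]->1 | ready=[3, 5, 7] | order so far=[0]
  pop 3: indeg[1]->1; indeg[2]->1 | ready=[5, 7] | order so far=[0, 3]
  pop 5: indeg[1]->0; indeg[6]->0 | ready=[1, 6, 7] | order so far=[0, 3, 5]
  pop 1: no out-edges | ready=[6, 7] | order so far=[0, 3, 5, 1]
  pop 6: no out-edges | ready=[7] | order so far=[0, 3, 5, 1, 6]
  pop 7: indeg[2]->0; indeg[4]->0 | ready=[2, 4] | order so far=[0, 3, 5, 1, 6, 7]
  pop 2: no out-edges | ready=[4] | order so far=[0, 3, 5, 1, 6, 7, 2]
  pop 4: no out-edges | ready=[] | order so far=[0, 3, 5, 1, 6, 7, 2, 4]
New canonical toposort: [0, 3, 5, 1, 6, 7, 2, 4]
Compare positions:
  Node 0: index 0 -> 0 (same)
  Node 1: index 4 -> 3 (moved)
  Node 2: index 7 -> 6 (moved)
  Node 3: index 1 -> 1 (same)
  Node 4: index 2 -> 7 (moved)
  Node 5: index 3 -> 2 (moved)
  Node 6: index 5 -> 4 (moved)
  Node 7: index 6 -> 5 (moved)
Nodes that changed position: 1 2 4 5 6 7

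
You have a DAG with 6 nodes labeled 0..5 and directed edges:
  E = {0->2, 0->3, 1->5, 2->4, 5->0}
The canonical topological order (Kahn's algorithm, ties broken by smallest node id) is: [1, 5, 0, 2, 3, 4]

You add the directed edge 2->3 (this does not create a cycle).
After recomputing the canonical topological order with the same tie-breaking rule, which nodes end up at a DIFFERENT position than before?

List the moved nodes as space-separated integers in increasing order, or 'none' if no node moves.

Answer: none

Derivation:
Old toposort: [1, 5, 0, 2, 3, 4]
Added edge 2->3
Recompute Kahn (smallest-id tiebreak):
  initial in-degrees: [1, 0, 1, 2, 1, 1]
  ready (indeg=0): [1]
  pop 1: indeg[5]->0 | ready=[5] | order so far=[1]
  pop 5: indeg[0]->0 | ready=[0] | order so far=[1, 5]
  pop 0: indeg[2]->0; indeg[3]->1 | ready=[2] | order so far=[1, 5, 0]
  pop 2: indeg[3]->0; indeg[4]->0 | ready=[3, 4] | order so far=[1, 5, 0, 2]
  pop 3: no out-edges | ready=[4] | order so far=[1, 5, 0, 2, 3]
  pop 4: no out-edges | ready=[] | order so far=[1, 5, 0, 2, 3, 4]
New canonical toposort: [1, 5, 0, 2, 3, 4]
Compare positions:
  Node 0: index 2 -> 2 (same)
  Node 1: index 0 -> 0 (same)
  Node 2: index 3 -> 3 (same)
  Node 3: index 4 -> 4 (same)
  Node 4: index 5 -> 5 (same)
  Node 5: index 1 -> 1 (same)
Nodes that changed position: none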